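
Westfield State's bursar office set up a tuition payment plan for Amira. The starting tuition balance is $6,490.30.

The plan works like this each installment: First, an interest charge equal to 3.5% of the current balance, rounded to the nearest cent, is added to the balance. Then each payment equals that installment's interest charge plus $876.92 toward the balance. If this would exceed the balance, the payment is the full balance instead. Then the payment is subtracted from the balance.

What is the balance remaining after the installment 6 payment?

$1,228.78

Installment 1: opening $6,490.30; interest $227.16 → $6,717.46; payment $1,104.08; balance $5,613.38
Installment 2: opening $5,613.38; interest $196.47 → $5,809.85; payment $1,073.39; balance $4,736.46
Installment 3: opening $4,736.46; interest $165.78 → $4,902.24; payment $1,042.70; balance $3,859.54
Installment 4: opening $3,859.54; interest $135.08 → $3,994.62; payment $1,012.00; balance $2,982.62
Installment 5: opening $2,982.62; interest $104.39 → $3,087.01; payment $981.31; balance $2,105.70
Installment 6: opening $2,105.70; interest $73.70 → $2,179.40; payment $950.62; balance $1,228.78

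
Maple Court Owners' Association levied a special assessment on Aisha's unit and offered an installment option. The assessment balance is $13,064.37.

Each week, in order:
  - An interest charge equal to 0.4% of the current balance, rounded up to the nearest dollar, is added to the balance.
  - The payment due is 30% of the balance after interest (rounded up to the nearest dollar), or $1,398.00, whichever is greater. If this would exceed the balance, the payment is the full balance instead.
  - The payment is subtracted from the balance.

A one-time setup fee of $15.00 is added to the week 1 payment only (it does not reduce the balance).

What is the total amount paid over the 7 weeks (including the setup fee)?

$13,237.37

Week 1: opening $13,064.37; interest $53.00 → $13,117.37; payment $3,936.00 (+ $15.00 fee); balance $9,181.37
Week 2: opening $9,181.37; interest $37.00 → $9,218.37; payment $2,766.00; balance $6,452.37
Week 3: opening $6,452.37; interest $26.00 → $6,478.37; payment $1,944.00; balance $4,534.37
Week 4: opening $4,534.37; interest $19.00 → $4,553.37; payment $1,398.00; balance $3,155.37
Week 5: opening $3,155.37; interest $13.00 → $3,168.37; payment $1,398.00; balance $1,770.37
Week 6: opening $1,770.37; interest $8.00 → $1,778.37; payment $1,398.00; balance $380.37
Week 7: opening $380.37; interest $2.00 → $382.37; payment $382.37; balance $0.00
Total paid: $13,237.37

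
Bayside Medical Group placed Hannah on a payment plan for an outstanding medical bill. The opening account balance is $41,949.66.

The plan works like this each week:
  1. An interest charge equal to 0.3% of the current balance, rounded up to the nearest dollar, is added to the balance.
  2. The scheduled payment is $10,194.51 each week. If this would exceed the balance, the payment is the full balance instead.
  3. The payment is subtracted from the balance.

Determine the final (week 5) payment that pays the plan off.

$1,499.62

Week 1: opening $41,949.66; interest $126.00 → $42,075.66; payment $10,194.51; balance $31,881.15
Week 2: opening $31,881.15; interest $96.00 → $31,977.15; payment $10,194.51; balance $21,782.64
Week 3: opening $21,782.64; interest $66.00 → $21,848.64; payment $10,194.51; balance $11,654.13
Week 4: opening $11,654.13; interest $35.00 → $11,689.13; payment $10,194.51; balance $1,494.62
Week 5: opening $1,494.62; interest $5.00 → $1,499.62; payment $1,499.62; balance $0.00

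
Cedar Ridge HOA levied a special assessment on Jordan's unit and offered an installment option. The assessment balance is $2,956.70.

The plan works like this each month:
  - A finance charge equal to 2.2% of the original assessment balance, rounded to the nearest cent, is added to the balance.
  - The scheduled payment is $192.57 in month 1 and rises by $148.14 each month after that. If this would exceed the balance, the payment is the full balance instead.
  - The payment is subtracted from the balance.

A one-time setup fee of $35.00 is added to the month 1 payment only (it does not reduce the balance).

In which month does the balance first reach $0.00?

Month 1: opening $2,956.70; interest $65.05 → $3,021.75; payment $192.57 (+ $35.00 fee); balance $2,829.18
Month 2: opening $2,829.18; interest $65.05 → $2,894.23; payment $340.71; balance $2,553.52
Month 3: opening $2,553.52; interest $65.05 → $2,618.57; payment $488.85; balance $2,129.72
Month 4: opening $2,129.72; interest $65.05 → $2,194.77; payment $636.99; balance $1,557.78
Month 5: opening $1,557.78; interest $65.05 → $1,622.83; payment $785.13; balance $837.70
Month 6: opening $837.70; interest $65.05 → $902.75; payment $902.75; balance $0.00
Balance reaches $0.00 in month 6.

6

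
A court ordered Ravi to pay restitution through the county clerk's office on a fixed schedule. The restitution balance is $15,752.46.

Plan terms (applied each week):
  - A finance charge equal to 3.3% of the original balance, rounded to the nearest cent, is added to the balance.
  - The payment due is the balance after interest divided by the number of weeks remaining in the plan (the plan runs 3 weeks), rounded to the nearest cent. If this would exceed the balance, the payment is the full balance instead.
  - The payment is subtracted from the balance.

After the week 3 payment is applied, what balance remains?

Week 1: opening $15,752.46; interest $519.83 → $16,272.29; payment $5,424.10; balance $10,848.19
Week 2: opening $10,848.19; interest $519.83 → $11,368.02; payment $5,684.01; balance $5,684.01
Week 3: opening $5,684.01; interest $519.83 → $6,203.84; payment $6,203.84; balance $0.00

$0.00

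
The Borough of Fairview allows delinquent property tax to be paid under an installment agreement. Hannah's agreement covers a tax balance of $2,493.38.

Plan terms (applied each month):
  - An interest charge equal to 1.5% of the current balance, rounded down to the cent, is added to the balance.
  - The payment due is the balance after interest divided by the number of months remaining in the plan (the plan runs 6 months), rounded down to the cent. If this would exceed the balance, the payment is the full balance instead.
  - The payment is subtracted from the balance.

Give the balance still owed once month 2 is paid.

Month 1: opening $2,493.38; interest $37.40 → $2,530.78; payment $421.79; balance $2,108.99
Month 2: opening $2,108.99; interest $31.63 → $2,140.62; payment $428.12; balance $1,712.50

$1,712.50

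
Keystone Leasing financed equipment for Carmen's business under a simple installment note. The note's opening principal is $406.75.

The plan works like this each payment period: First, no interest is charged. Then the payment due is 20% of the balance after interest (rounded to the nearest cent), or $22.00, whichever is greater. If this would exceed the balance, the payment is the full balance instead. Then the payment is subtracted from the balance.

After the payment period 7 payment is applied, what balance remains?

Payment period 1: $406.75 − $81.35 → $325.40
Payment period 2: $325.40 − $65.08 → $260.32
Payment period 3: $260.32 − $52.06 → $208.26
Payment period 4: $208.26 − $41.65 → $166.61
Payment period 5: $166.61 − $33.32 → $133.29
Payment period 6: $133.29 − $26.66 → $106.63
Payment period 7: $106.63 − $22.00 → $84.63

$84.63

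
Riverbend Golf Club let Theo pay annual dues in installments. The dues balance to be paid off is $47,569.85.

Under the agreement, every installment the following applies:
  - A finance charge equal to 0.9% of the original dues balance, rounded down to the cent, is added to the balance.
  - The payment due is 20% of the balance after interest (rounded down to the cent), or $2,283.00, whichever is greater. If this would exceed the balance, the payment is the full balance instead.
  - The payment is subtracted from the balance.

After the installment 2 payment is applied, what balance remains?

$31,061.20

Installment 1: $47,569.85 +$428.12 interest = $47,997.97; pay $9,599.59 → $38,398.38
Installment 2: $38,398.38 +$428.12 interest = $38,826.50; pay $7,765.30 → $31,061.20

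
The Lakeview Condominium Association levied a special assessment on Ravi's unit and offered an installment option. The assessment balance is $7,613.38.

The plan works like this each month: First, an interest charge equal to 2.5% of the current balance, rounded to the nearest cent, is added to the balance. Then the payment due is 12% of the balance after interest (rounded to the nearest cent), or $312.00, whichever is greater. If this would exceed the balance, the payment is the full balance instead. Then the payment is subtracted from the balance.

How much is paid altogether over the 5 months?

$3,850.13

Month 1: opening $7,613.38; interest $190.33 → $7,803.71; payment $936.45; balance $6,867.26
Month 2: opening $6,867.26; interest $171.68 → $7,038.94; payment $844.67; balance $6,194.27
Month 3: opening $6,194.27; interest $154.86 → $6,349.13; payment $761.90; balance $5,587.23
Month 4: opening $5,587.23; interest $139.68 → $5,726.91; payment $687.23; balance $5,039.68
Month 5: opening $5,039.68; interest $125.99 → $5,165.67; payment $619.88; balance $4,545.79
Total paid: $3,850.13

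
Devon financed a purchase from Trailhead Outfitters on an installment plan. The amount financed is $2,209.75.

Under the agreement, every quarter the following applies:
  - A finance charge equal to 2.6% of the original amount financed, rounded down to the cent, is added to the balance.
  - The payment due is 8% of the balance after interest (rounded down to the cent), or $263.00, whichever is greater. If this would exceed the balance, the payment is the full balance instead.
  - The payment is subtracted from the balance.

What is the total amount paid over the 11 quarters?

Quarter 1: opening $2,209.75; interest $57.45 → $2,267.20; payment $263.00; balance $2,004.20
Quarter 2: opening $2,004.20; interest $57.45 → $2,061.65; payment $263.00; balance $1,798.65
Quarter 3: opening $1,798.65; interest $57.45 → $1,856.10; payment $263.00; balance $1,593.10
Quarter 4: opening $1,593.10; interest $57.45 → $1,650.55; payment $263.00; balance $1,387.55
Quarter 5: opening $1,387.55; interest $57.45 → $1,445.00; payment $263.00; balance $1,182.00
Quarter 6: opening $1,182.00; interest $57.45 → $1,239.45; payment $263.00; balance $976.45
Quarter 7: opening $976.45; interest $57.45 → $1,033.90; payment $263.00; balance $770.90
Quarter 8: opening $770.90; interest $57.45 → $828.35; payment $263.00; balance $565.35
Quarter 9: opening $565.35; interest $57.45 → $622.80; payment $263.00; balance $359.80
Quarter 10: opening $359.80; interest $57.45 → $417.25; payment $263.00; balance $154.25
Quarter 11: opening $154.25; interest $57.45 → $211.70; payment $211.70; balance $0.00
Total paid: $2,841.70

$2,841.70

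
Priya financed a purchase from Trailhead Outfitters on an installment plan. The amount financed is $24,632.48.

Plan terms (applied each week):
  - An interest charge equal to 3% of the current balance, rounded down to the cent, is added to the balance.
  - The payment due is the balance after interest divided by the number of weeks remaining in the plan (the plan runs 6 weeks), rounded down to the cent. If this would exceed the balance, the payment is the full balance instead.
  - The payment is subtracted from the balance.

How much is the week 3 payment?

Week 1: $24,632.48 +$738.97 interest = $25,371.45; pay $4,228.57 → $21,142.88
Week 2: $21,142.88 +$634.28 interest = $21,777.16; pay $4,355.43 → $17,421.73
Week 3: $17,421.73 +$522.65 interest = $17,944.38; pay $4,486.09 → $13,458.29

$4,486.09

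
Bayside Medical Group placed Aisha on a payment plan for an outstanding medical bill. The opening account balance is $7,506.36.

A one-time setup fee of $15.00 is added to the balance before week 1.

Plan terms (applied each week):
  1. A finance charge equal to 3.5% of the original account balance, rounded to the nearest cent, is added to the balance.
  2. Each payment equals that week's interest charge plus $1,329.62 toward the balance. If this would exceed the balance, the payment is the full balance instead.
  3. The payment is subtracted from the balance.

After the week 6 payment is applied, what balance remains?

$0.00

Week 1: $7,521.36 +$262.72 interest = $7,784.08; pay $1,592.34 → $6,191.74
Week 2: $6,191.74 +$262.72 interest = $6,454.46; pay $1,592.34 → $4,862.12
Week 3: $4,862.12 +$262.72 interest = $5,124.84; pay $1,592.34 → $3,532.50
Week 4: $3,532.50 +$262.72 interest = $3,795.22; pay $1,592.34 → $2,202.88
Week 5: $2,202.88 +$262.72 interest = $2,465.60; pay $1,592.34 → $873.26
Week 6: $873.26 +$262.72 interest = $1,135.98; pay $1,135.98 → $0.00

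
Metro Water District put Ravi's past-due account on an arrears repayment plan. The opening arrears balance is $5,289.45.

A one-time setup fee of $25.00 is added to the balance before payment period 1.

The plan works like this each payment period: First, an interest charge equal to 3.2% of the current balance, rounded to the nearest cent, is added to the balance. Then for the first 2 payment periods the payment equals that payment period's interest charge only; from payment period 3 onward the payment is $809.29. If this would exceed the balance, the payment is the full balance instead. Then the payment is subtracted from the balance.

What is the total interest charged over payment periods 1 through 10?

$1,089.71

Payment period 1: $5,314.45 +$170.06 interest = $5,484.51; pay $170.06 → $5,314.45
Payment period 2: $5,314.45 +$170.06 interest = $5,484.51; pay $170.06 → $5,314.45
Payment period 3: $5,314.45 +$170.06 interest = $5,484.51; pay $809.29 → $4,675.22
Payment period 4: $4,675.22 +$149.61 interest = $4,824.83; pay $809.29 → $4,015.54
Payment period 5: $4,015.54 +$128.50 interest = $4,144.04; pay $809.29 → $3,334.75
Payment period 6: $3,334.75 +$106.71 interest = $3,441.46; pay $809.29 → $2,632.17
Payment period 7: $2,632.17 +$84.23 interest = $2,716.40; pay $809.29 → $1,907.11
Payment period 8: $1,907.11 +$61.03 interest = $1,968.14; pay $809.29 → $1,158.85
Payment period 9: $1,158.85 +$37.08 interest = $1,195.93; pay $809.29 → $386.64
Payment period 10: $386.64 +$12.37 interest = $399.01; pay $399.01 → $0.00
Total interest: $170.06 + $170.06 + $170.06 + $149.61 + $128.50 + $106.71 + $84.23 + $61.03 + $37.08 + $12.37 = $1,089.71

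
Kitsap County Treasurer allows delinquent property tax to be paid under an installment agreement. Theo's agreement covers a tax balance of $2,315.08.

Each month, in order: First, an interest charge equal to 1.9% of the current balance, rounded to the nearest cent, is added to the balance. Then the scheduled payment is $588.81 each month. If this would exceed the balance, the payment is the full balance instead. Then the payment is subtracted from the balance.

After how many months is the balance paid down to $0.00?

5

# | Opening | Interest | Payment | End bal
1 | $2,315.08 | $43.99 | $588.81 | $1,770.26
2 | $1,770.26 | $33.63 | $588.81 | $1,215.08
3 | $1,215.08 | $23.09 | $588.81 | $649.36
4 | $649.36 | $12.34 | $588.81 | $72.89
5 | $72.89 | $1.38 | $74.27 | $0.00
Balance reaches $0.00 in month 5.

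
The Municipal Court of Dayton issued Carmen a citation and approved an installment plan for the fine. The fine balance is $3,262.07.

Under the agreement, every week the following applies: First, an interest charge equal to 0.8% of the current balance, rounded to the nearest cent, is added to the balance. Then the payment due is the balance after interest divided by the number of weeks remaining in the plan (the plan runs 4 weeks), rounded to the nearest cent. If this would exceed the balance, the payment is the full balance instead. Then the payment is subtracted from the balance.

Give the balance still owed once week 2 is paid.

$1,657.24

Week 1: opening $3,262.07; interest $26.10 → $3,288.17; payment $822.04; balance $2,466.13
Week 2: opening $2,466.13; interest $19.73 → $2,485.86; payment $828.62; balance $1,657.24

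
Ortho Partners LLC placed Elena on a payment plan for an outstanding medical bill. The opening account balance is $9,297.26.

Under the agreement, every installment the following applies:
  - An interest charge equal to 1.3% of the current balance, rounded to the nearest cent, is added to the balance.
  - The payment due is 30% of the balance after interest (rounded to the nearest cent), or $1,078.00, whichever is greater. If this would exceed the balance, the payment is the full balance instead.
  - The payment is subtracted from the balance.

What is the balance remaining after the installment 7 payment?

# | Opening | Interest | Payment | End bal
1 | $9,297.26 | $120.86 | $2,825.44 | $6,592.68
2 | $6,592.68 | $85.70 | $2,003.51 | $4,674.87
3 | $4,674.87 | $60.77 | $1,420.69 | $3,314.95
4 | $3,314.95 | $43.09 | $1,078.00 | $2,280.04
5 | $2,280.04 | $29.64 | $1,078.00 | $1,231.68
6 | $1,231.68 | $16.01 | $1,078.00 | $169.69
7 | $169.69 | $2.21 | $171.90 | $0.00

$0.00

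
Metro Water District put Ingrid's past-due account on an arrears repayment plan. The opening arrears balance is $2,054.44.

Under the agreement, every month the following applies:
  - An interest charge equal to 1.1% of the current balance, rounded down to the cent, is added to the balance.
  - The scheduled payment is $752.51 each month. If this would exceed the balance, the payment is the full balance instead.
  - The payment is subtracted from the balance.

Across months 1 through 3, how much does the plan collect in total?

$2,098.04

# | Opening | Interest | Payment | End bal
1 | $2,054.44 | $22.59 | $752.51 | $1,324.52
2 | $1,324.52 | $14.56 | $752.51 | $586.57
3 | $586.57 | $6.45 | $593.02 | $0.00
Total paid: $2,098.04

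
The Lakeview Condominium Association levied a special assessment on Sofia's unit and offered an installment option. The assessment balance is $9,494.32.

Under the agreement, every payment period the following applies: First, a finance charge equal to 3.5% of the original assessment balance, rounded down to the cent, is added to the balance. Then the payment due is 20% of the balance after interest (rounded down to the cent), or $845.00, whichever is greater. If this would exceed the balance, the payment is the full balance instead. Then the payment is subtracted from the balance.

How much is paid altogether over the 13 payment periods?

$13,814.22

# | Opening | Interest | Payment | End bal
1 | $9,494.32 | $332.30 | $1,965.32 | $7,861.30
2 | $7,861.30 | $332.30 | $1,638.72 | $6,554.88
3 | $6,554.88 | $332.30 | $1,377.43 | $5,509.75
4 | $5,509.75 | $332.30 | $1,168.41 | $4,673.64
5 | $4,673.64 | $332.30 | $1,001.18 | $4,004.76
6 | $4,004.76 | $332.30 | $867.41 | $3,469.65
7 | $3,469.65 | $332.30 | $845.00 | $2,956.95
8 | $2,956.95 | $332.30 | $845.00 | $2,444.25
9 | $2,444.25 | $332.30 | $845.00 | $1,931.55
10 | $1,931.55 | $332.30 | $845.00 | $1,418.85
11 | $1,418.85 | $332.30 | $845.00 | $906.15
12 | $906.15 | $332.30 | $845.00 | $393.45
13 | $393.45 | $332.30 | $725.75 | $0.00
Total paid: $13,814.22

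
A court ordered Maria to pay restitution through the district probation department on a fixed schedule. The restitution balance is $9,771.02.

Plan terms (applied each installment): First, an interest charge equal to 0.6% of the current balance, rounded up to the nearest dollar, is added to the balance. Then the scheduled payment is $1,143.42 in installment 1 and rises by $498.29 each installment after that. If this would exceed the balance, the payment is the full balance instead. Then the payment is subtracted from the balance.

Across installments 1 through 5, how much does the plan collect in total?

$9,972.02

Installment 1: $9,771.02 +$59.00 interest = $9,830.02; pay $1,143.42 → $8,686.60
Installment 2: $8,686.60 +$53.00 interest = $8,739.60; pay $1,641.71 → $7,097.89
Installment 3: $7,097.89 +$43.00 interest = $7,140.89; pay $2,140.00 → $5,000.89
Installment 4: $5,000.89 +$31.00 interest = $5,031.89; pay $2,638.29 → $2,393.60
Installment 5: $2,393.60 +$15.00 interest = $2,408.60; pay $2,408.60 → $0.00
Total paid: $9,972.02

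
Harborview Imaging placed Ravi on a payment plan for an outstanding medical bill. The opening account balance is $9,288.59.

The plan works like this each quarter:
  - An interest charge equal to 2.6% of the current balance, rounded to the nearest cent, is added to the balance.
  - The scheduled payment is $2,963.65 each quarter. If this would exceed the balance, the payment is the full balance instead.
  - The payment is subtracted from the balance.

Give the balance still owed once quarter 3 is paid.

$907.98

Quarter 1: $9,288.59 +$241.50 interest = $9,530.09; pay $2,963.65 → $6,566.44
Quarter 2: $6,566.44 +$170.73 interest = $6,737.17; pay $2,963.65 → $3,773.52
Quarter 3: $3,773.52 +$98.11 interest = $3,871.63; pay $2,963.65 → $907.98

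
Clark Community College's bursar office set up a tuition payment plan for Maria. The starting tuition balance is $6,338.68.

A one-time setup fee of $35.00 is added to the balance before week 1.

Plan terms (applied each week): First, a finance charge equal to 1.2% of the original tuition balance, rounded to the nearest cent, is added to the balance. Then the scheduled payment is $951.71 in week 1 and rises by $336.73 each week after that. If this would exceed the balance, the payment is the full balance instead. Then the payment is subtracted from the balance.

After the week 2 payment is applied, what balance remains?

$4,285.65

Week 1: $6,373.68 +$76.06 interest = $6,449.74; pay $951.71 → $5,498.03
Week 2: $5,498.03 +$76.06 interest = $5,574.09; pay $1,288.44 → $4,285.65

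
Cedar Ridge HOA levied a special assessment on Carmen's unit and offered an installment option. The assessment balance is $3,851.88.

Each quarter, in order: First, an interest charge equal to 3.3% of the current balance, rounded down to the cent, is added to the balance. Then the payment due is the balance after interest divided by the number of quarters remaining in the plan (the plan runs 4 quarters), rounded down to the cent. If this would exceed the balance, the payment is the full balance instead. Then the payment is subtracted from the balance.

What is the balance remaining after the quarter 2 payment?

$2,055.16

Quarter 1: opening $3,851.88; interest $127.11 → $3,978.99; payment $994.74; balance $2,984.25
Quarter 2: opening $2,984.25; interest $98.48 → $3,082.73; payment $1,027.57; balance $2,055.16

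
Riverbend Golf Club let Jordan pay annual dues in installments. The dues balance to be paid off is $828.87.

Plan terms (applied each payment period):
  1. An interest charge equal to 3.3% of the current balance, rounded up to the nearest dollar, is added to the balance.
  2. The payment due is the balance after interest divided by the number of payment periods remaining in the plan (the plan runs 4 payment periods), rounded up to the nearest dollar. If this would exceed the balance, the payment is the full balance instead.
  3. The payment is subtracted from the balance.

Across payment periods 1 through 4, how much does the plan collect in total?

Payment period 1: opening $828.87; interest $28.00 → $856.87; payment $215.00; balance $641.87
Payment period 2: opening $641.87; interest $22.00 → $663.87; payment $222.00; balance $441.87
Payment period 3: opening $441.87; interest $15.00 → $456.87; payment $229.00; balance $227.87
Payment period 4: opening $227.87; interest $8.00 → $235.87; payment $235.87; balance $0.00
Total paid: $901.87

$901.87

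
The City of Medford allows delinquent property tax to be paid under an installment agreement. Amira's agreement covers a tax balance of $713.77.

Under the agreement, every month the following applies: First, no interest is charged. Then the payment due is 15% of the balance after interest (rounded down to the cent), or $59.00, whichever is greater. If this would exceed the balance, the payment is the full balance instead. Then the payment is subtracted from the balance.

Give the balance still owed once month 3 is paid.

$438.36

# | Opening | Payment | End bal
1 | $713.77 | $107.06 | $606.71
2 | $606.71 | $91.00 | $515.71
3 | $515.71 | $77.35 | $438.36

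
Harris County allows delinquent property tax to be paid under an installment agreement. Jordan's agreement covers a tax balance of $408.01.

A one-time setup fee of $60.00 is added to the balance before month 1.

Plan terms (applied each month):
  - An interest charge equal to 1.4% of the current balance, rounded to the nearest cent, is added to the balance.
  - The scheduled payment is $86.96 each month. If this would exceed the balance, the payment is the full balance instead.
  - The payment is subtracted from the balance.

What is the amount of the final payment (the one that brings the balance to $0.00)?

$55.31

Month 1: opening $468.01; interest $6.55 → $474.56; payment $86.96; balance $387.60
Month 2: opening $387.60; interest $5.43 → $393.03; payment $86.96; balance $306.07
Month 3: opening $306.07; interest $4.28 → $310.35; payment $86.96; balance $223.39
Month 4: opening $223.39; interest $3.13 → $226.52; payment $86.96; balance $139.56
Month 5: opening $139.56; interest $1.95 → $141.51; payment $86.96; balance $54.55
Month 6: opening $54.55; interest $0.76 → $55.31; payment $55.31; balance $0.00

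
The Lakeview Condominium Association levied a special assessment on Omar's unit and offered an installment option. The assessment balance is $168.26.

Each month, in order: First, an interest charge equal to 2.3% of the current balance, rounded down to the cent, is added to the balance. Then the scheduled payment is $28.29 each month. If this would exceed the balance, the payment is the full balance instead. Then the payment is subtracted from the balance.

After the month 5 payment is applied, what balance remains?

$40.38

Month 1: $168.26 +$3.86 interest = $172.12; pay $28.29 → $143.83
Month 2: $143.83 +$3.30 interest = $147.13; pay $28.29 → $118.84
Month 3: $118.84 +$2.73 interest = $121.57; pay $28.29 → $93.28
Month 4: $93.28 +$2.14 interest = $95.42; pay $28.29 → $67.13
Month 5: $67.13 +$1.54 interest = $68.67; pay $28.29 → $40.38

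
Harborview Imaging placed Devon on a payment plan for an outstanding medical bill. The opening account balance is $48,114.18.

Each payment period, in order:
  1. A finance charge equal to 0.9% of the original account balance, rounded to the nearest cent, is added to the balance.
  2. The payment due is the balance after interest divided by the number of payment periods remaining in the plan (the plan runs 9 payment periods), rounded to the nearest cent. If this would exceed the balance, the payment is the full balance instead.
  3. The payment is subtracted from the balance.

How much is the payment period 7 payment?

Payment period 1: $48,114.18 +$433.03 interest = $48,547.21; pay $5,394.13 → $43,153.08
Payment period 2: $43,153.08 +$433.03 interest = $43,586.11; pay $5,448.26 → $38,137.85
Payment period 3: $38,137.85 +$433.03 interest = $38,570.88; pay $5,510.13 → $33,060.75
Payment period 4: $33,060.75 +$433.03 interest = $33,493.78; pay $5,582.30 → $27,911.48
Payment period 5: $27,911.48 +$433.03 interest = $28,344.51; pay $5,668.90 → $22,675.61
Payment period 6: $22,675.61 +$433.03 interest = $23,108.64; pay $5,777.16 → $17,331.48
Payment period 7: $17,331.48 +$433.03 interest = $17,764.51; pay $5,921.50 → $11,843.01

$5,921.50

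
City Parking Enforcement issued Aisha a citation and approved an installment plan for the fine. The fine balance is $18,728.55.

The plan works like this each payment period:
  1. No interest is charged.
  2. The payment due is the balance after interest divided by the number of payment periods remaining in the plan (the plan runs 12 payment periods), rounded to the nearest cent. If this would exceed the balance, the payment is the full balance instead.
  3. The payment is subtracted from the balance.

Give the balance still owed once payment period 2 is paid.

$15,607.13

# | Opening | Payment | End bal
1 | $18,728.55 | $1,560.71 | $17,167.84
2 | $17,167.84 | $1,560.71 | $15,607.13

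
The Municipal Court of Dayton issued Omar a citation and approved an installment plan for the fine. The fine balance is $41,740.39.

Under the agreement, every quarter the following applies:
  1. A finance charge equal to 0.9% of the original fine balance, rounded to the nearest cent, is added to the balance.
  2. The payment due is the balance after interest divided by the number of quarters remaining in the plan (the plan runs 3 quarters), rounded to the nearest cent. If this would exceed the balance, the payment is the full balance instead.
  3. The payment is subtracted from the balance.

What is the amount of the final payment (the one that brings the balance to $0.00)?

$14,602.17

Quarter 1: $41,740.39 +$375.66 interest = $42,116.05; pay $14,038.68 → $28,077.37
Quarter 2: $28,077.37 +$375.66 interest = $28,453.03; pay $14,226.52 → $14,226.51
Quarter 3: $14,226.51 +$375.66 interest = $14,602.17; pay $14,602.17 → $0.00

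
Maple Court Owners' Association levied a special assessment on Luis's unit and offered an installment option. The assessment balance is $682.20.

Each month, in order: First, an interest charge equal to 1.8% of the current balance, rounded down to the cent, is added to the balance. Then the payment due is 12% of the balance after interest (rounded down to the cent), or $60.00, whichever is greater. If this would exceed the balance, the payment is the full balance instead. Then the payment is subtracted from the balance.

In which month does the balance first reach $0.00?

Month 1: $682.20 +$12.27 interest = $694.47; pay $83.33 → $611.14
Month 2: $611.14 +$11.00 interest = $622.14; pay $74.65 → $547.49
Month 3: $547.49 +$9.85 interest = $557.34; pay $66.88 → $490.46
Month 4: $490.46 +$8.82 interest = $499.28; pay $60.00 → $439.28
Month 5: $439.28 +$7.90 interest = $447.18; pay $60.00 → $387.18
Month 6: $387.18 +$6.96 interest = $394.14; pay $60.00 → $334.14
Month 7: $334.14 +$6.01 interest = $340.15; pay $60.00 → $280.15
Month 8: $280.15 +$5.04 interest = $285.19; pay $60.00 → $225.19
Month 9: $225.19 +$4.05 interest = $229.24; pay $60.00 → $169.24
Month 10: $169.24 +$3.04 interest = $172.28; pay $60.00 → $112.28
Month 11: $112.28 +$2.02 interest = $114.30; pay $60.00 → $54.30
Month 12: $54.30 +$0.97 interest = $55.27; pay $55.27 → $0.00
Balance reaches $0.00 in month 12.

12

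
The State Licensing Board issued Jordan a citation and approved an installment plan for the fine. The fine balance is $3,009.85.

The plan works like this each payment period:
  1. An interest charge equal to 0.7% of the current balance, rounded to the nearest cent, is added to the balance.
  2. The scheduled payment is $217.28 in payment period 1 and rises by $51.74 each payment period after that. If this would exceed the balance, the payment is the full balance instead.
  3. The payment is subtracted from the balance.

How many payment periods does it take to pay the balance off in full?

8

# | Opening | Interest | Payment | End bal
1 | $3,009.85 | $21.07 | $217.28 | $2,813.64
2 | $2,813.64 | $19.70 | $269.02 | $2,564.32
3 | $2,564.32 | $17.95 | $320.76 | $2,261.51
4 | $2,261.51 | $15.83 | $372.50 | $1,904.84
5 | $1,904.84 | $13.33 | $424.24 | $1,493.93
6 | $1,493.93 | $10.46 | $475.98 | $1,028.41
7 | $1,028.41 | $7.20 | $527.72 | $507.89
8 | $507.89 | $3.56 | $511.45 | $0.00
Balance reaches $0.00 in payment period 8.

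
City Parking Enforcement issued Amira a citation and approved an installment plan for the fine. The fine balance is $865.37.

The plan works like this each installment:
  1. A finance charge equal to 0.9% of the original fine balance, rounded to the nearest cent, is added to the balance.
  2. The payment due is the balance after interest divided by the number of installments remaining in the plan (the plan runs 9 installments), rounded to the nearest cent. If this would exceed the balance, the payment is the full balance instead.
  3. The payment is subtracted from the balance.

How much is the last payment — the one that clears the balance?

$118.19

Installment 1: opening $865.37; interest $7.79 → $873.16; payment $97.02; balance $776.14
Installment 2: opening $776.14; interest $7.79 → $783.93; payment $97.99; balance $685.94
Installment 3: opening $685.94; interest $7.79 → $693.73; payment $99.10; balance $594.63
Installment 4: opening $594.63; interest $7.79 → $602.42; payment $100.40; balance $502.02
Installment 5: opening $502.02; interest $7.79 → $509.81; payment $101.96; balance $407.85
Installment 6: opening $407.85; interest $7.79 → $415.64; payment $103.91; balance $311.73
Installment 7: opening $311.73; interest $7.79 → $319.52; payment $106.51; balance $213.01
Installment 8: opening $213.01; interest $7.79 → $220.80; payment $110.40; balance $110.40
Installment 9: opening $110.40; interest $7.79 → $118.19; payment $118.19; balance $0.00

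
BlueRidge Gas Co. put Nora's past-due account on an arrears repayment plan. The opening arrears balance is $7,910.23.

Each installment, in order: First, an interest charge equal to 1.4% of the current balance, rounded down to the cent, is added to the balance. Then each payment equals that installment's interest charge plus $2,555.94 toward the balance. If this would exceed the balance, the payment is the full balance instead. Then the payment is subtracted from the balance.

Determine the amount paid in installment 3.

Installment 1: opening $7,910.23; interest $110.74 → $8,020.97; payment $2,666.68; balance $5,354.29
Installment 2: opening $5,354.29; interest $74.96 → $5,429.25; payment $2,630.90; balance $2,798.35
Installment 3: opening $2,798.35; interest $39.17 → $2,837.52; payment $2,595.11; balance $242.41

$2,595.11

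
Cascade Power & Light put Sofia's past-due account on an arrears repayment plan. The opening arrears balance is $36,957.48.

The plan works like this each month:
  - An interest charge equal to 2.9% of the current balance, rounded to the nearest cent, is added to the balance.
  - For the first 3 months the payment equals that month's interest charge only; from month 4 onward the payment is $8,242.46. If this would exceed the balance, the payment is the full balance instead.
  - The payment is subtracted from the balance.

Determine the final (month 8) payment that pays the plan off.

Month 1: $36,957.48 +$1,071.77 interest = $38,029.25; pay $1,071.77 → $36,957.48
Month 2: $36,957.48 +$1,071.77 interest = $38,029.25; pay $1,071.77 → $36,957.48
Month 3: $36,957.48 +$1,071.77 interest = $38,029.25; pay $1,071.77 → $36,957.48
Month 4: $36,957.48 +$1,071.77 interest = $38,029.25; pay $8,242.46 → $29,786.79
Month 5: $29,786.79 +$863.82 interest = $30,650.61; pay $8,242.46 → $22,408.15
Month 6: $22,408.15 +$649.84 interest = $23,057.99; pay $8,242.46 → $14,815.53
Month 7: $14,815.53 +$429.65 interest = $15,245.18; pay $8,242.46 → $7,002.72
Month 8: $7,002.72 +$203.08 interest = $7,205.80; pay $7,205.80 → $0.00

$7,205.80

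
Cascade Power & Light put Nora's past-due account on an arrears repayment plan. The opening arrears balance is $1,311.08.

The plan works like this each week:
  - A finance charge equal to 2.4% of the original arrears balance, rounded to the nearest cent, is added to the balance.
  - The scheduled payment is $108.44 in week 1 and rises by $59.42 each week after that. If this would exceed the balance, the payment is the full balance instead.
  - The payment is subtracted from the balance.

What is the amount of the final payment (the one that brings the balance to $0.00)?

$363.50

Week 1: $1,311.08 +$31.47 interest = $1,342.55; pay $108.44 → $1,234.11
Week 2: $1,234.11 +$31.47 interest = $1,265.58; pay $167.86 → $1,097.72
Week 3: $1,097.72 +$31.47 interest = $1,129.19; pay $227.28 → $901.91
Week 4: $901.91 +$31.47 interest = $933.38; pay $286.70 → $646.68
Week 5: $646.68 +$31.47 interest = $678.15; pay $346.12 → $332.03
Week 6: $332.03 +$31.47 interest = $363.50; pay $363.50 → $0.00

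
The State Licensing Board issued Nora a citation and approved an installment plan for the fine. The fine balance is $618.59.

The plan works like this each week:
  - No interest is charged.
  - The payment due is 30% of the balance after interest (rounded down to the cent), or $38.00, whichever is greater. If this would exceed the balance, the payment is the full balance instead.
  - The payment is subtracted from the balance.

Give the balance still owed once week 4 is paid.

$148.54

# | Opening | Payment | End bal
1 | $618.59 | $185.57 | $433.02
2 | $433.02 | $129.90 | $303.12
3 | $303.12 | $90.93 | $212.19
4 | $212.19 | $63.65 | $148.54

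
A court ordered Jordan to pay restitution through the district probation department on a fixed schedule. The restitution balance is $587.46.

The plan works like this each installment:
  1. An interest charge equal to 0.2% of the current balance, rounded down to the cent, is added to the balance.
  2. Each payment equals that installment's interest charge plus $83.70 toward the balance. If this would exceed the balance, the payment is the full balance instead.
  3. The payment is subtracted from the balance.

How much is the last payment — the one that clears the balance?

Installment 1: opening $587.46; interest $1.17 → $588.63; payment $84.87; balance $503.76
Installment 2: opening $503.76; interest $1.00 → $504.76; payment $84.70; balance $420.06
Installment 3: opening $420.06; interest $0.84 → $420.90; payment $84.54; balance $336.36
Installment 4: opening $336.36; interest $0.67 → $337.03; payment $84.37; balance $252.66
Installment 5: opening $252.66; interest $0.50 → $253.16; payment $84.20; balance $168.96
Installment 6: opening $168.96; interest $0.33 → $169.29; payment $84.03; balance $85.26
Installment 7: opening $85.26; interest $0.17 → $85.43; payment $83.87; balance $1.56
Installment 8: opening $1.56; interest $0.00 → $1.56; payment $1.56; balance $0.00

$1.56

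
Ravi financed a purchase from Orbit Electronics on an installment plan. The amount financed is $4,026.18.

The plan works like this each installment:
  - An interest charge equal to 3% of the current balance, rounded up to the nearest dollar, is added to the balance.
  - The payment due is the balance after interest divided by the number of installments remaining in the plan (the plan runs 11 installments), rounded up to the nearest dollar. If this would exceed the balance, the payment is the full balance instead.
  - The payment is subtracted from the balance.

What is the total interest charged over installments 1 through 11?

Installment 1: opening $4,026.18; interest $121.00 → $4,147.18; payment $378.00; balance $3,769.18
Installment 2: opening $3,769.18; interest $114.00 → $3,883.18; payment $389.00; balance $3,494.18
Installment 3: opening $3,494.18; interest $105.00 → $3,599.18; payment $400.00; balance $3,199.18
Installment 4: opening $3,199.18; interest $96.00 → $3,295.18; payment $412.00; balance $2,883.18
Installment 5: opening $2,883.18; interest $87.00 → $2,970.18; payment $425.00; balance $2,545.18
Installment 6: opening $2,545.18; interest $77.00 → $2,622.18; payment $438.00; balance $2,184.18
Installment 7: opening $2,184.18; interest $66.00 → $2,250.18; payment $451.00; balance $1,799.18
Installment 8: opening $1,799.18; interest $54.00 → $1,853.18; payment $464.00; balance $1,389.18
Installment 9: opening $1,389.18; interest $42.00 → $1,431.18; payment $478.00; balance $953.18
Installment 10: opening $953.18; interest $29.00 → $982.18; payment $492.00; balance $490.18
Installment 11: opening $490.18; interest $15.00 → $505.18; payment $505.18; balance $0.00
Total interest: $121.00 + $114.00 + $105.00 + $96.00 + $87.00 + $77.00 + $66.00 + $54.00 + $42.00 + $29.00 + $15.00 = $806.00

$806.00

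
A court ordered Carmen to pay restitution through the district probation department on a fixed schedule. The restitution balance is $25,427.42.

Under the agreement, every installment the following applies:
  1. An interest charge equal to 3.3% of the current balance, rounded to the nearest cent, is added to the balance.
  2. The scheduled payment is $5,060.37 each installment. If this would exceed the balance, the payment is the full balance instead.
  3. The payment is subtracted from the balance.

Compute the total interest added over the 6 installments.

# | Opening | Interest | Payment | End bal
1 | $25,427.42 | $839.10 | $5,060.37 | $21,206.15
2 | $21,206.15 | $699.80 | $5,060.37 | $16,845.58
3 | $16,845.58 | $555.90 | $5,060.37 | $12,341.11
4 | $12,341.11 | $407.26 | $5,060.37 | $7,688.00
5 | $7,688.00 | $253.70 | $5,060.37 | $2,881.33
6 | $2,881.33 | $95.08 | $2,976.41 | $0.00
Total interest: $839.10 + $699.80 + $555.90 + $407.26 + $253.70 + $95.08 = $2,850.84

$2,850.84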